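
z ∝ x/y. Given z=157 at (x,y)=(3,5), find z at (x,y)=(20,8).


z = k·x/y
Solve for k using the known point: k = z·y/x = 157×5/3 = 785/3 ≈ 261.6667
Now evaluate at x=20, y=8:
z = k × 20 / 8 = (785 × 20) / (3 × 8) = 15700/24
≈ 654.1667

654.1667


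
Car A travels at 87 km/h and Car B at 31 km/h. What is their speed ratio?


Ratio = 87:31
GCD = 1
Simplified = 87:31
Time ratio (same distance) = 31:87
Speed ratio = 87:31

87:31


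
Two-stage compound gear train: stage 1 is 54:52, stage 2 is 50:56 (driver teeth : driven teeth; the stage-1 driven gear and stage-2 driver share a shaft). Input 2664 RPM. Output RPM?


Stage 1: RPM_B = RPM_A × t_A/t_B = 2664 × 54/52 = 143856/52 ≈ 2766.46
B and C share a shaft → RPM_C = RPM_B
Stage 2: RPM_D = RPM_C × t_C/t_D = RPM_A × (t_A×t_C)/(t_B×t_D)
Overall ratio = (54×50)/(52×56) = 2700/2912
RPM_D = 2664 × 2700/2912 = 7192800/2912
≈ 2470.05 RPM

2470.05 RPM


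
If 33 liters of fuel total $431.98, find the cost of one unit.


Unit rate = total / quantity
= 431.98 / 33
= $13.09 per unit

$13.09 per unit


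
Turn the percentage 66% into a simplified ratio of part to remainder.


66% means 66 parts out of 100; remainder = 34
Part : remainder = 66:34
GCD = 2
= 33:17

33:17


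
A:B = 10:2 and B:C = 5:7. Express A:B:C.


Match B: multiply A:B by 5 → 50:10
Multiply B:C by 2 → 10:14
Combined: 50:10:14
GCD = 2
= 25:5:7

25:5:7


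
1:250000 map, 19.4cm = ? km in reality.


Real distance = map distance × scale
= 19.4cm × 250000
= 4850000 cm = 48500.0 m
= 48.500 km

48.500 km


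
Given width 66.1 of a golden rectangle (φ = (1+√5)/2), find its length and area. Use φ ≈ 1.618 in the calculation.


φ = (1 + √5) / 2 ≈ 1.618
Length = width × φ = 66.1 × 1.618 = 106.9498
≈ 106.95
Area = width × length = 66.1 × 106.9498 = 7069.38178 ≈ 7069.38
= Length: 106.95, Area: 7069.38

Length: 106.95, Area: 7069.38


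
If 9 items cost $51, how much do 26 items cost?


Direct proportion: y/x = constant
k = 51/9 ≈ 5.6667
y₂ = k × 26 = 51 × 26 / 9 = 1326/9
≈ 147.33

147.33


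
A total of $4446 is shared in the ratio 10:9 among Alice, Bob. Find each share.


Total parts = 10 + 9 = 19
Alice: 4446 × 10/19 = 2340.00
Bob: 4446 × 9/19 = 2106.00
= Alice: $2340.00, Bob: $2106.00

Alice: $2340.00, Bob: $2106.00


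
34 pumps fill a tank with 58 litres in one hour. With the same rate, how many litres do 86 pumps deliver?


Direct proportion: y/x = constant
k = 58/34 ≈ 1.7059
y₂ = k × 86 = 58 × 86 / 34 = 4988/34
≈ 146.71

146.71


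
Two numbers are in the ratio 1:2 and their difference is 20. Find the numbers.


Let A = 1k, B = 2k.
2k - 1k = 20
1k = 20 → k = 20/1 = 20
A = 1×20 = 20, B = 2×20 = 40
= A = 20, B = 40

A = 20, B = 40


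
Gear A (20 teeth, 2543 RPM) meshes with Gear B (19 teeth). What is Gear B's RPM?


Gear ratio = 20:19 = 20:19
RPM_B = RPM_A × (teeth_A / teeth_B)
= 2543 × (20/19)
= 2676.8 RPM

2676.8 RPM


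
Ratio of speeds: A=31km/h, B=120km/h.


Ratio = 31:120
GCD = 1
Simplified = 31:120
Time ratio (same distance) = 120:31
Speed ratio = 31:120

31:120


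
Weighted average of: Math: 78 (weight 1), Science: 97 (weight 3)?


Numerator = 78×1 + 97×3
= 78 + 291
= 369
Total weight = 4
Weighted avg = 369/4
= 92.25

92.25


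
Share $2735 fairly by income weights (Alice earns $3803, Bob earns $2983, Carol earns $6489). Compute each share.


Total income = 3803 + 2983 + 6489 = $13275
Alice: $2735 × 3803/13275 = $783.52
Bob: $2735 × 2983/13275 = $614.58
Carol: $2735 × 6489/13275 = $1336.91
= Alice: $783.52, Bob: $614.58, Carol: $1336.91

Alice: $783.52, Bob: $614.58, Carol: $1336.91


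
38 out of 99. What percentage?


Percentage = (part / whole) × 100
= (38 / 99) × 100
≈ 38.38%

38.38%


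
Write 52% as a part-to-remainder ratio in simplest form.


52% means 52 parts out of 100; remainder = 48
Part : remainder = 52:48
GCD = 4
= 13:12

13:12


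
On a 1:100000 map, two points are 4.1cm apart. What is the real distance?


Real distance = map distance × scale
= 4.1cm × 100000
= 410000 cm = 4100.0 m
= 4.100 km

4.100 km


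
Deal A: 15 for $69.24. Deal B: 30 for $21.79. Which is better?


Deal A: $69.24/15 = $4.6160/unit
Deal B: $21.79/30 = $0.7263/unit
B is cheaper per unit
= Deal B

Deal B


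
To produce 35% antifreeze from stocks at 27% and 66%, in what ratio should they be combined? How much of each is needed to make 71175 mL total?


Let x parts of 27% mix with y parts of 66%.
27x + 66y = 35(x + y)
27x + 66y = 35x + 35y
x(27 - 35) = y(35 - 66)
x/y = (66 - 35)/(35 - 27) = 31/8
Simplify: 31:8
Total parts = 39; one part = 71175/39 = 1825.00 mL
27% solution: 31×1825.00 = 56575.00 mL
66% solution: 8×1825.00 = 14600.00 mL
= ratio 31:8; 56575.00 mL and 14600.00 mL

ratio 31:8; 56575.00 mL and 14600.00 mL


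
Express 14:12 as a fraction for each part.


Total parts = 14 + 12 = 26
First part: 14/26 = 7/13
Second part: 12/26 = 6/13
= 7/13 and 6/13

7/13 and 6/13


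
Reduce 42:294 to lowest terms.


GCD(42, 294) = 42
42/42 : 294/42
= 1:7

1:7


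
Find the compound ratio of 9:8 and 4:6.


Compound ratio = (9×4) : (8×6)
= 36:48
GCD = 12
= 3:4

3:4


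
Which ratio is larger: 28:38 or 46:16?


28/38 = 0.7368
46/16 = 2.8750
0.7368 < 2.8750, so 28:38 is less
= 46:16

46:16


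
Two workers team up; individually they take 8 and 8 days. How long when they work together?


Rate of A = 1/8 per day
Rate of B = 1/8 per day
Combined rate = 1/8 + 1/8 = 16/64 = 0.2500 per day
Days = 1 / combined rate = 64/16
= 4.00 days

4.00 days


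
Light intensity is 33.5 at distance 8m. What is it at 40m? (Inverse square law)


I₁d₁² = I₂d₂²
I₂ = I₁ × (d₁/d₂)²
= 33.5 × (8/40)²
= 33.5 × 64/1600
= 2144/1600
= 1.3400

1.3400


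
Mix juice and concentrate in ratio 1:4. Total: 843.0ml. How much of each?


Total parts = 1 + 4 = 5
juice: 843.0 × 1/5 = 168.6ml
concentrate: 843.0 × 4/5 = 674.4ml
= 168.6ml and 674.4ml

168.6ml and 674.4ml


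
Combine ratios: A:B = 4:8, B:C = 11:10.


Match B: multiply A:B by 11 → 44:88
Multiply B:C by 8 → 88:80
Combined: 44:88:80
GCD = 4
= 11:22:20

11:22:20


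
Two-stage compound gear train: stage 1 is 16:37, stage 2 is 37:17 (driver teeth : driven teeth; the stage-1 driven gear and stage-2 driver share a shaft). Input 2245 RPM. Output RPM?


Stage 1: RPM_B = RPM_A × t_A/t_B = 2245 × 16/37 = 35920/37 ≈ 970.81
B and C share a shaft → RPM_C = RPM_B
Stage 2: RPM_D = RPM_C × t_C/t_D = RPM_A × (t_A×t_C)/(t_B×t_D)
Overall ratio = (16×37)/(37×17) = 592/629
RPM_D = 2245 × 592/629 = 1329040/629
≈ 2112.94 RPM

2112.94 RPM


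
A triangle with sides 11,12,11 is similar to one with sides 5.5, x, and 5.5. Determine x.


Scale factor = 5.5/11 = 0.5
Missing side = 12 × 0.5
= 6.0

6.0


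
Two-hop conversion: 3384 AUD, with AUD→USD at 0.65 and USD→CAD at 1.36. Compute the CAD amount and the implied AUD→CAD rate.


Step 1: 3384 AUD × 0.65 = 2199.60 USD
Step 2: 2199.60 USD × 1.36 = 2991.46 CAD
Implied rate AUD→CAD = 0.65 × 1.36 = 0.8840
= 2991.46 CAD; implied rate 0.8840 CAD/AUD

2991.46 CAD; implied rate 0.8840 CAD/AUD


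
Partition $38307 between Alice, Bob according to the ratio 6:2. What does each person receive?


Total parts = 6 + 2 = 8
Alice: 38307 × 6/8 = 28730.25
Bob: 38307 × 2/8 = 9576.75
= Alice: $28730.25, Bob: $9576.75

Alice: $28730.25, Bob: $9576.75


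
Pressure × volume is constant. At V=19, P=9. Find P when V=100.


Inverse proportion: x × y = constant
k = 19 × 9 = 171
y₂ = k / 100 = 171 / 100
= 1.71

1.71


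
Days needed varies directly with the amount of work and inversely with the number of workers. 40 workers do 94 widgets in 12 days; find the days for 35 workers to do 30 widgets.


Days ∝ work / workers, so d₂ = d₁ × (m₁/m₂) × (w₂/w₁)
Workers factor (inverse): 40/35 ≈ 1.1429
Work factor (direct): 30/94 ≈ 0.3191
d₂ = 12 × 40/35 × 30/94 = (12 × 40 × 30) / (35 × 94) = 14400/3290
≈ 4.38 days

4.38 days


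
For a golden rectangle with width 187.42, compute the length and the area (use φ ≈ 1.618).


φ = (1 + √5) / 2 ≈ 1.618
Length = width × φ = 187.42 × 1.618 = 303.24556
≈ 303.25
Area = width × length = 187.42 × 303.24556 = 56834.2828552 ≈ 56834.28
= Length: 303.25, Area: 56834.28

Length: 303.25, Area: 56834.28


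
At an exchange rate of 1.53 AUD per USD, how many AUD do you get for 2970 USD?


Amount × rate = 2970 × 1.53
= 4544.10 AUD

4544.10 AUD


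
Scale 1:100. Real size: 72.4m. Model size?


Model size = real / scale
= 72.4 / 100
= 0.7240 m

0.7240 m


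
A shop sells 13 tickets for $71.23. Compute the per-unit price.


Unit rate = total / quantity
= 71.23 / 13
= $5.48 per unit

$5.48 per unit


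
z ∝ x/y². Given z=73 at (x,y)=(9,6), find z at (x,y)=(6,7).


z = k·x/y²
Solve for k using the known point: k = z·y²/x = 73×36/9 = 2628/9 = 292.0000
Now evaluate at x=6, y=7:
z = k × 6 / 49 = (2628 × 6) / (9 × 49) = 15768/441
≈ 35.7551

35.7551


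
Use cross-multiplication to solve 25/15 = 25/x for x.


Cross multiply: 25 × x = 15 × 25
25x = 375
x = 375 / 25
= 15.00

15.00


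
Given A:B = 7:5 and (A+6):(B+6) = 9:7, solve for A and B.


Let A = 7k, B = 5k.
(7k + 6) / (5k + 6) = 9/7
Cross-multiply: 7(7k + 6) = 9(5k + 6)
49k + 42 = 45k + 54
49k - 45k = 54 - 42
4k = 12
k = 12/4 = 3
A = 7×3 = 21, B = 5×3 = 15
= A = 21, B = 15

A = 21, B = 15


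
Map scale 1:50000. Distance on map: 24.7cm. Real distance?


Real distance = map distance × scale
= 24.7cm × 50000
= 1235000 cm = 12350.0 m
= 12.350 km

12.350 km


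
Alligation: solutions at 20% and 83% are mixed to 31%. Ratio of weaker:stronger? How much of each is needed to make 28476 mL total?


Let x parts of 20% mix with y parts of 83%.
20x + 83y = 31(x + y)
20x + 83y = 31x + 31y
x(20 - 31) = y(31 - 83)
x/y = (83 - 31)/(31 - 20) = 52/11
Simplify: 52:11
Total parts = 63; one part = 28476/63 = 452.00 mL
20% solution: 52×452.00 = 23504.00 mL
83% solution: 11×452.00 = 4972.00 mL
= ratio 52:11; 23504.00 mL and 4972.00 mL

ratio 52:11; 23504.00 mL and 4972.00 mL


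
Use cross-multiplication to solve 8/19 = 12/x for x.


Cross multiply: 8 × x = 19 × 12
8x = 228
x = 228 / 8
= 28.50

28.50


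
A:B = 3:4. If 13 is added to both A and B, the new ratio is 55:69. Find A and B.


Let A = 3k, B = 4k.
(3k + 13) / (4k + 13) = 55/69
Cross-multiply: 69(3k + 13) = 55(4k + 13)
207k + 897 = 220k + 715
207k - 220k = 715 - 897
-13k = -182
k = -182/-13 = 14
A = 3×14 = 42, B = 4×14 = 56
= A = 42, B = 56

A = 42, B = 56


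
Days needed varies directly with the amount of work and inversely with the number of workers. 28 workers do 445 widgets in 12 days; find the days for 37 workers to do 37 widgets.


Days ∝ work / workers, so d₂ = d₁ × (m₁/m₂) × (w₂/w₁)
Workers factor (inverse): 28/37 ≈ 0.7568
Work factor (direct): 37/445 ≈ 0.0831
d₂ = 12 × 28/37 × 37/445 = (12 × 28 × 37) / (37 × 445) = 12432/16465
≈ 0.76 days

0.76 days


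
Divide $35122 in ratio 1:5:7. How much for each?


Total parts = 1 + 5 + 7 = 13
Part 1: 35122 × 1/13 = 2701.69
Part 2: 35122 × 5/13 = 13508.46
Part 3: 35122 × 7/13 = 18911.85
= Part 1: $2701.69, Part 2: $13508.46, Part 3: $18911.85

Part 1: $2701.69, Part 2: $13508.46, Part 3: $18911.85


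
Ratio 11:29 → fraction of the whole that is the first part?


Total parts = 11 + 29 = 40
First part: 11/40 = 11/40
= 11/40

11/40


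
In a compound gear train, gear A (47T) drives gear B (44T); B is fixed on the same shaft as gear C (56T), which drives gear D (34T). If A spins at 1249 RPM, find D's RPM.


Stage 1: RPM_B = RPM_A × t_A/t_B = 1249 × 47/44 = 58703/44 ≈ 1334.16
B and C share a shaft → RPM_C = RPM_B
Stage 2: RPM_D = RPM_C × t_C/t_D = RPM_A × (t_A×t_C)/(t_B×t_D)
Overall ratio = (47×56)/(44×34) = 2632/1496
RPM_D = 1249 × 2632/1496 = 3287368/1496
≈ 2197.44 RPM

2197.44 RPM


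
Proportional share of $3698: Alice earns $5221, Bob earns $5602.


Total income = 5221 + 5602 = $10823
Alice: $3698 × 5221/10823 = $1783.91
Bob: $3698 × 5602/10823 = $1914.09
= Alice: $1783.91, Bob: $1914.09

Alice: $1783.91, Bob: $1914.09


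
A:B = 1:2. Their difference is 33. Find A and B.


Let A = 1k, B = 2k.
2k - 1k = 33
1k = 33 → k = 33/1 = 33
A = 1×33 = 33, B = 2×33 = 66
= A = 33, B = 66

A = 33, B = 66


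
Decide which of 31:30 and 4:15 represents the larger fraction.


31/30 = 1.0333
4/15 = 0.2667
1.0333 > 0.2667, so 31:30 is greater
= 31:30

31:30


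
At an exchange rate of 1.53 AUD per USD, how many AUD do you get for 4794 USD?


Amount × rate = 4794 × 1.53
= 7334.82 AUD

7334.82 AUD


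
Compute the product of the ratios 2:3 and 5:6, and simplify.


Compound ratio = (2×5) : (3×6)
= 10:18
GCD = 2
= 5:9

5:9


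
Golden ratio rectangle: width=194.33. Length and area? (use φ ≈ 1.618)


φ = (1 + √5) / 2 ≈ 1.618
Length = width × φ = 194.33 × 1.618 = 314.42594
≈ 314.43
Area = width × length = 194.33 × 314.42594 = 61102.3929202 ≈ 61102.39
= Length: 314.43, Area: 61102.39

Length: 314.43, Area: 61102.39


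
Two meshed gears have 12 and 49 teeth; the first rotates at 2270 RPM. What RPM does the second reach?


Gear ratio = 12:49 = 12:49
RPM_B = RPM_A × (teeth_A / teeth_B)
= 2270 × (12/49)
= 555.9 RPM

555.9 RPM


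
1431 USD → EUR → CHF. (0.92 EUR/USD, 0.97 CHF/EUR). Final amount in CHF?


Step 1: 1431 USD × 0.92 = 1316.52 EUR
Step 2: 1316.52 EUR × 0.97 = 1277.02 CHF
Implied rate USD→CHF = 0.92 × 0.97 = 0.8924
= 1277.02 CHF

1277.02 CHF


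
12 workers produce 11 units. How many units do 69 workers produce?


Direct proportion: y/x = constant
k = 11/12 ≈ 0.9167
y₂ = k × 69 = 11 × 69 / 12 = 759/12
= 63.25

63.25


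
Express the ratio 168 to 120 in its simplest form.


GCD(168, 120) = 24
168/24 : 120/24
= 7:5

7:5


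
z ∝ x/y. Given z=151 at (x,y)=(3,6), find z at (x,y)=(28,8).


z = k·x/y
Solve for k using the known point: k = z·y/x = 151×6/3 = 906/3 = 302.0000
Now evaluate at x=28, y=8:
z = k × 28 / 8 = (906 × 28) / (3 × 8) = 25368/24
= 1057.0000

1057.0000


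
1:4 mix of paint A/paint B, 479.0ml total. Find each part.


Total parts = 1 + 4 = 5
paint A: 479.0 × 1/5 = 95.8ml
paint B: 479.0 × 4/5 = 383.2ml
= 95.8ml and 383.2ml

95.8ml and 383.2ml


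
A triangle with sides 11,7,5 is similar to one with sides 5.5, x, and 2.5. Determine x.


Scale factor = 5.5/11 = 0.5
Missing side = 7 × 0.5
= 3.5

3.5


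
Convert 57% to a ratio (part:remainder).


57% means 57 parts out of 100; remainder = 43
Part : remainder = 57:43
GCD = 1
= 57:43

57:43


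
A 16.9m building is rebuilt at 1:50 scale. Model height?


Model size = real / scale
= 16.9 / 50
= 0.3380 m

0.3380 m


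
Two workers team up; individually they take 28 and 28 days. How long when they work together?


Rate of A = 1/28 per day
Rate of B = 1/28 per day
Combined rate = 1/28 + 1/28 = 56/784 ≈ 0.0714 per day
Days = 1 / combined rate = 784/56
= 14.00 days

14.00 days


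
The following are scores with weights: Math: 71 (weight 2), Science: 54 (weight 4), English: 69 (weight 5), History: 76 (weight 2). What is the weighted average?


Numerator = 71×2 + 54×4 + 69×5 + 76×2
= 142 + 216 + 345 + 152
= 855
Total weight = 13
Weighted avg = 855/13
= 65.77

65.77


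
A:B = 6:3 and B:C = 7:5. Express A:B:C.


Match B: multiply A:B by 7 → 42:21
Multiply B:C by 3 → 21:15
Combined: 42:21:15
GCD = 3
= 14:7:5

14:7:5


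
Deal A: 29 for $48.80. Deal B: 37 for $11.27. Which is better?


Deal A: $48.80/29 = $1.6828/unit
Deal B: $11.27/37 = $0.3046/unit
B is cheaper per unit
= Deal B

Deal B


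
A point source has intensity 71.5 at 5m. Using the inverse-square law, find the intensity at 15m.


I₁d₁² = I₂d₂²
I₂ = I₁ × (d₁/d₂)²
= 71.5 × (5/15)²
= 71.5 × 25/225
= 1787.5/225
≈ 7.9444

7.9444


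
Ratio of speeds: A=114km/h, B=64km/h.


Ratio = 114:64
GCD = 2
Simplified = 57:32
Time ratio (same distance) = 32:57
Speed ratio = 57:32

57:32


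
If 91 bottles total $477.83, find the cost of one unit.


Unit rate = total / quantity
= 477.83 / 91
= $5.25 per unit

$5.25 per unit


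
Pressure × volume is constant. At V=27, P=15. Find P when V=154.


Inverse proportion: x × y = constant
k = 27 × 15 = 405
y₂ = k / 154 = 405 / 154
= 2.63

2.63


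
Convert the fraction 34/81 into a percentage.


Percentage = (part / whole) × 100
= (34 / 81) × 100
≈ 41.98%

41.98%


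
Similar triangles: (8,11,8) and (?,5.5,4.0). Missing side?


Scale factor = 5.5/11 = 0.5
Missing side = 8 × 0.5
= 4.0

4.0


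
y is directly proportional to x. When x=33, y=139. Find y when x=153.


Direct proportion: y/x = constant
k = 139/33 ≈ 4.2121
y₂ = k × 153 = 139 × 153 / 33 = 21267/33
≈ 644.45

644.45


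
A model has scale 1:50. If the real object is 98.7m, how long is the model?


Model size = real / scale
= 98.7 / 50
= 1.9740 m

1.9740 m


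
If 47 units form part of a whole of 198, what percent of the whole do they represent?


Percentage = (part / whole) × 100
= (47 / 198) × 100
≈ 23.74%

23.74%


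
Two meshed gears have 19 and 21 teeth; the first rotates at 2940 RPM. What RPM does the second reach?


Gear ratio = 19:21 = 19:21
RPM_B = RPM_A × (teeth_A / teeth_B)
= 2940 × (19/21)
= 2660.0 RPM

2660.0 RPM


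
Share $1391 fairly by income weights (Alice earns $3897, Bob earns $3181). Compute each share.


Total income = 3897 + 3181 = $7078
Alice: $1391 × 3897/7078 = $765.86
Bob: $1391 × 3181/7078 = $625.14
= Alice: $765.86, Bob: $625.14

Alice: $765.86, Bob: $625.14


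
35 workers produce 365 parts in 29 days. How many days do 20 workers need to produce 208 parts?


Days ∝ work / workers, so d₂ = d₁ × (m₁/m₂) × (w₂/w₁)
Workers factor (inverse): 35/20 = 1.7500
Work factor (direct): 208/365 ≈ 0.5699
d₂ = 29 × 35/20 × 208/365 = (29 × 35 × 208) / (20 × 365) = 211120/7300
≈ 28.92 days

28.92 days


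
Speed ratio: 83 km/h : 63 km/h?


Ratio = 83:63
GCD = 1
Simplified = 83:63
Time ratio (same distance) = 63:83
Speed ratio = 83:63

83:63


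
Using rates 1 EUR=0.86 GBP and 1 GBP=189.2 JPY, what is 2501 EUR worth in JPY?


Step 1: 2501 EUR × 0.86 = 2150.86 GBP
Step 2: 2150.86 GBP × 189.2 = 406942.71 JPY
Implied rate EUR→JPY = 0.86 × 189.2 = 162.7120
= 406942.71 JPY

406942.71 JPY


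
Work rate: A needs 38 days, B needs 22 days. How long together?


Rate of A = 1/38 per day
Rate of B = 1/22 per day
Combined rate = 1/38 + 1/22 = 60/836 ≈ 0.0718 per day
Days = 1 / combined rate = 836/60
≈ 13.93 days

13.93 days


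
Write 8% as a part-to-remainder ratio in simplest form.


8% means 8 parts out of 100; remainder = 92
Part : remainder = 8:92
GCD = 4
= 2:23

2:23


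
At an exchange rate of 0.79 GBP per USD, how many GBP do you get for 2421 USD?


Amount × rate = 2421 × 0.79
= 1912.59 GBP

1912.59 GBP


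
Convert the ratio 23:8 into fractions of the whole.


Total parts = 23 + 8 = 31
First part: 23/31 = 23/31
Second part: 8/31 = 8/31
= 23/31 and 8/31

23/31 and 8/31


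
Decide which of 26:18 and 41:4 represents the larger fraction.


26/18 = 1.4444
41/4 = 10.2500
1.4444 < 10.2500, so 26:18 is less
= 41:4

41:4


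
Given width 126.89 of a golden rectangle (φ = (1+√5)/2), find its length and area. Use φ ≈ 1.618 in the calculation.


φ = (1 + √5) / 2 ≈ 1.618
Length = width × φ = 126.89 × 1.618 = 205.30802
≈ 205.31
Area = width × length = 126.89 × 205.30802 = 26051.5346578 ≈ 26051.53
= Length: 205.31, Area: 26051.53

Length: 205.31, Area: 26051.53


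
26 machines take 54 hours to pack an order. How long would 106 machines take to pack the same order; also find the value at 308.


Inverse proportion: x × y = constant
k = 26 × 54 = 1404
At x=106: k/106 = 13.25
At x=308: k/308 = 4.56
= 13.25 and 4.56

13.25 and 4.56


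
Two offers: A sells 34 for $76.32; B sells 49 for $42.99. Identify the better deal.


Deal A: $76.32/34 = $2.2447/unit
Deal B: $42.99/49 = $0.8773/unit
B is cheaper per unit
= Deal B

Deal B


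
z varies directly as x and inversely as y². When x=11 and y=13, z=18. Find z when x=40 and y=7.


z = k·x/y²
Solve for k using the known point: k = z·y²/x = 18×169/11 = 3042/11 ≈ 276.5455
Now evaluate at x=40, y=7:
z = k × 40 / 49 = (3042 × 40) / (11 × 49) = 121680/539
≈ 225.7514

225.7514


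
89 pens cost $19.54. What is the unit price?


Unit rate = total / quantity
= 19.54 / 89
= $0.22 per unit

$0.22 per unit


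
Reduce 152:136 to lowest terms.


GCD(152, 136) = 8
152/8 : 136/8
= 19:17

19:17


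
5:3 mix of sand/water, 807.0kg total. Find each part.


Total parts = 5 + 3 = 8
sand: 807.0 × 5/8 = 504.4kg
water: 807.0 × 3/8 = 302.6kg
= 504.4kg and 302.6kg

504.4kg and 302.6kg


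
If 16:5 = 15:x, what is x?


Cross multiply: 16 × x = 5 × 15
16x = 75
x = 75 / 16
= 4.69

4.69


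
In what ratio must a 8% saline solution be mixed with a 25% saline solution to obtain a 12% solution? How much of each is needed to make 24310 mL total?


Let x parts of 8% mix with y parts of 25%.
8x + 25y = 12(x + y)
8x + 25y = 12x + 12y
x(8 - 12) = y(12 - 25)
x/y = (25 - 12)/(12 - 8) = 13/4
Simplify: 13:4
Total parts = 17; one part = 24310/17 = 1430.00 mL
8% solution: 13×1430.00 = 18590.00 mL
25% solution: 4×1430.00 = 5720.00 mL
= ratio 13:4; 18590.00 mL and 5720.00 mL

ratio 13:4; 18590.00 mL and 5720.00 mL


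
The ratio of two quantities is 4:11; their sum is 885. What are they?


Let A = 4k, B = 11k.
4k + 11k = 885
15k = 885 → k = 885/15 = 59
A = 4×59 = 236, B = 11×59 = 649
= A = 236, B = 649

A = 236, B = 649


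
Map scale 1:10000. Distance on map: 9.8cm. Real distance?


Real distance = map distance × scale
= 9.8cm × 10000
= 98000 cm = 980.0 m
= 0.980 km

0.980 km


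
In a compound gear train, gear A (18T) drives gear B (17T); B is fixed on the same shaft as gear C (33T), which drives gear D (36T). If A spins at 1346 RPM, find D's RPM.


Stage 1: RPM_B = RPM_A × t_A/t_B = 1346 × 18/17 = 24228/17 ≈ 1425.18
B and C share a shaft → RPM_C = RPM_B
Stage 2: RPM_D = RPM_C × t_C/t_D = RPM_A × (t_A×t_C)/(t_B×t_D)
Overall ratio = (18×33)/(17×36) = 594/612
RPM_D = 1346 × 594/612 = 799524/612
≈ 1306.41 RPM

1306.41 RPM


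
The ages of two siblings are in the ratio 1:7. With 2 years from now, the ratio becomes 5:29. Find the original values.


Let A = 1k, B = 7k.
(1k + 2) / (7k + 2) = 5/29
Cross-multiply: 29(1k + 2) = 5(7k + 2)
29k + 58 = 35k + 10
29k - 35k = 10 - 58
-6k = -48
k = -48/-6 = 8
A = 1×8 = 8, B = 7×8 = 56
= A = 8, B = 56

A = 8, B = 56


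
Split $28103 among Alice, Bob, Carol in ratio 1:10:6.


Total parts = 1 + 10 + 6 = 17
Alice: 28103 × 1/17 = 1653.12
Bob: 28103 × 10/17 = 16531.18
Carol: 28103 × 6/17 = 9918.71
= Alice: $1653.12, Bob: $16531.18, Carol: $9918.71

Alice: $1653.12, Bob: $16531.18, Carol: $9918.71


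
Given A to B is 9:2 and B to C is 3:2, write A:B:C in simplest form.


Match B: multiply A:B by 3 → 27:6
Multiply B:C by 2 → 6:4
Combined: 27:6:4
GCD = 1
= 27:6:4

27:6:4


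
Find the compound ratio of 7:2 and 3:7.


Compound ratio = (7×3) : (2×7)
= 21:14
GCD = 7
= 3:2

3:2


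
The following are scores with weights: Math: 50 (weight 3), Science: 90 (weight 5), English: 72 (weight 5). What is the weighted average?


Numerator = 50×3 + 90×5 + 72×5
= 150 + 450 + 360
= 960
Total weight = 13
Weighted avg = 960/13
= 73.85

73.85


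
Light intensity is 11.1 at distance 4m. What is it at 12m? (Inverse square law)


I₁d₁² = I₂d₂²
I₂ = I₁ × (d₁/d₂)²
= 11.1 × (4/12)²
= 11.1 × 16/144
= 177.6/144
≈ 1.2333

1.2333


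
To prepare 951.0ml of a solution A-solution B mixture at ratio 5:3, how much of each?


Total parts = 5 + 3 = 8
solution A: 951.0 × 5/8 = 594.4ml
solution B: 951.0 × 3/8 = 356.6ml
= 594.4ml and 356.6ml

594.4ml and 356.6ml


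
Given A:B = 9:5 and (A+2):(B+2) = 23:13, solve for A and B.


Let A = 9k, B = 5k.
(9k + 2) / (5k + 2) = 23/13
Cross-multiply: 13(9k + 2) = 23(5k + 2)
117k + 26 = 115k + 46
117k - 115k = 46 - 26
2k = 20
k = 20/2 = 10
A = 9×10 = 90, B = 5×10 = 50
= A = 90, B = 50

A = 90, B = 50


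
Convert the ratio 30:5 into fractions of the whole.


Total parts = 30 + 5 = 35
First part: 30/35 = 6/7
Second part: 5/35 = 1/7
= 6/7 and 1/7

6/7 and 1/7


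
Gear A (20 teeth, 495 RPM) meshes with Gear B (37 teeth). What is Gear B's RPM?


Gear ratio = 20:37 = 20:37
RPM_B = RPM_A × (teeth_A / teeth_B)
= 495 × (20/37)
= 267.6 RPM

267.6 RPM


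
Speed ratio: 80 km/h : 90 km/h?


Ratio = 80:90
GCD = 10
Simplified = 8:9
Time ratio (same distance) = 9:8
Speed ratio = 8:9

8:9


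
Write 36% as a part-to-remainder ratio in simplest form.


36% means 36 parts out of 100; remainder = 64
Part : remainder = 36:64
GCD = 4
= 9:16

9:16


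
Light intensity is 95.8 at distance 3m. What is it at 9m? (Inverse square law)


I₁d₁² = I₂d₂²
I₂ = I₁ × (d₁/d₂)²
= 95.8 × (3/9)²
= 95.8 × 9/81
= 862.2/81
≈ 10.6444

10.6444


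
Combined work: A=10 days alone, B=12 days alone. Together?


Rate of A = 1/10 per day
Rate of B = 1/12 per day
Combined rate = 1/10 + 1/12 = 22/120 ≈ 0.1833 per day
Days = 1 / combined rate = 120/22
≈ 5.45 days

5.45 days


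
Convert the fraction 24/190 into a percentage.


Percentage = (part / whole) × 100
= (24 / 190) × 100
≈ 12.63%

12.63%


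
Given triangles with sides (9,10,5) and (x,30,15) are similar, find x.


Scale factor = 30/10 = 3
Missing side = 9 × 3
= 27.0

27.0


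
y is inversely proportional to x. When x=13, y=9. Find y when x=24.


Inverse proportion: x × y = constant
k = 13 × 9 = 117
y₂ = k / 24 = 117 / 24
= 4.88

4.88


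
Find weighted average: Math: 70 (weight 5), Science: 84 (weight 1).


Numerator = 70×5 + 84×1
= 350 + 84
= 434
Total weight = 6
Weighted avg = 434/6
= 72.33

72.33


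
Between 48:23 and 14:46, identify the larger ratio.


48/23 = 2.0870
14/46 = 0.3043
2.0870 > 0.3043, so 48:23 is greater
= 48:23

48:23


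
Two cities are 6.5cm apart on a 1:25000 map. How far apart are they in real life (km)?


Real distance = map distance × scale
= 6.5cm × 25000
= 162500 cm = 1625.0 m
= 1.625 km

1.625 km


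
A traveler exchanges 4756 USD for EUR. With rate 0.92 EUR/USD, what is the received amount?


Amount × rate = 4756 × 0.92
= 4375.52 EUR

4375.52 EUR


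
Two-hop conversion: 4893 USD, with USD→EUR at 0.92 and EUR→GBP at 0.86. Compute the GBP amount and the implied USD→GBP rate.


Step 1: 4893 USD × 0.92 = 4501.56 EUR
Step 2: 4501.56 EUR × 0.86 = 3871.34 GBP
Implied rate USD→GBP = 0.92 × 0.86 = 0.7912
= 3871.34 GBP; implied rate 0.7912 GBP/USD

3871.34 GBP; implied rate 0.7912 GBP/USD


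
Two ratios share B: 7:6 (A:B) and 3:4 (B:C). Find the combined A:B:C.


Match B: multiply A:B by 3 → 21:18
Multiply B:C by 6 → 18:24
Combined: 21:18:24
GCD = 3
= 7:6:8

7:6:8


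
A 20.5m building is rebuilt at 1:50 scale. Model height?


Model size = real / scale
= 20.5 / 50
= 0.4100 m

0.4100 m


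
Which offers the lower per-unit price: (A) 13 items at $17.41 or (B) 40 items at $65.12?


Deal A: $17.41/13 = $1.3392/unit
Deal B: $65.12/40 = $1.6280/unit
A is cheaper per unit
= Deal A

Deal A


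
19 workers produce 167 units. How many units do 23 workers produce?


Direct proportion: y/x = constant
k = 167/19 ≈ 8.7895
y₂ = k × 23 = 167 × 23 / 19 = 3841/19
≈ 202.16

202.16


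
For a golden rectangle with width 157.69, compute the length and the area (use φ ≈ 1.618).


φ = (1 + √5) / 2 ≈ 1.618
Length = width × φ = 157.69 × 1.618 = 255.14242
≈ 255.14
Area = width × length = 157.69 × 255.14242 = 40233.4082098 ≈ 40233.41
= Length: 255.14, Area: 40233.41

Length: 255.14, Area: 40233.41


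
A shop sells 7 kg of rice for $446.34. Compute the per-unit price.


Unit rate = total / quantity
= 446.34 / 7
= $63.76 per unit

$63.76 per unit


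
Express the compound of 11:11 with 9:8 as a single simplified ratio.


Compound ratio = (11×9) : (11×8)
= 99:88
GCD = 11
= 9:8

9:8


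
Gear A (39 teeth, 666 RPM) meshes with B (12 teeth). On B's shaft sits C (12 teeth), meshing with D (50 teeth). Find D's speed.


Stage 1: RPM_B = RPM_A × t_A/t_B = 666 × 39/12 = 25974/12 = 2164.50
B and C share a shaft → RPM_C = RPM_B
Stage 2: RPM_D = RPM_C × t_C/t_D = RPM_A × (t_A×t_C)/(t_B×t_D)
Overall ratio = (39×12)/(12×50) = 468/600
RPM_D = 666 × 468/600 = 311688/600
= 519.48 RPM

519.48 RPM


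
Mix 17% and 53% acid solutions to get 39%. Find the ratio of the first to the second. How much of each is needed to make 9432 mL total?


Let x parts of 17% mix with y parts of 53%.
17x + 53y = 39(x + y)
17x + 53y = 39x + 39y
x(17 - 39) = y(39 - 53)
x/y = (53 - 39)/(39 - 17) = 14/22
Simplify: 7:11
Total parts = 18; one part = 9432/18 = 524.00 mL
17% solution: 7×524.00 = 3668.00 mL
53% solution: 11×524.00 = 5764.00 mL
= ratio 7:11; 3668.00 mL and 5764.00 mL

ratio 7:11; 3668.00 mL and 5764.00 mL


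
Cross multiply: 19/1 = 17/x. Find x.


Cross multiply: 19 × x = 1 × 17
19x = 17
x = 17 / 19
= 0.89

0.89


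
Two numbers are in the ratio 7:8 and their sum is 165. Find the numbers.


Let A = 7k, B = 8k.
7k + 8k = 165
15k = 165 → k = 165/15 = 11
A = 7×11 = 77, B = 8×11 = 88
= A = 77, B = 88

A = 77, B = 88


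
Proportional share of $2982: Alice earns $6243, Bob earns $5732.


Total income = 6243 + 5732 = $11975
Alice: $2982 × 6243/11975 = $1554.62
Bob: $2982 × 5732/11975 = $1427.38
= Alice: $1554.62, Bob: $1427.38

Alice: $1554.62, Bob: $1427.38


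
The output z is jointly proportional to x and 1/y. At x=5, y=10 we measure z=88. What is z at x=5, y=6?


z = k·x/y
Solve for k using the known point: k = z·y/x = 88×10/5 = 880/5 = 176.0000
Now evaluate at x=5, y=6:
z = k × 5 / 6 = (880 × 5) / (5 × 6) = 4400/30
≈ 146.6667

146.6667


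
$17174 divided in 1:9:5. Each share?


Total parts = 1 + 9 + 5 = 15
Part 1: 17174 × 1/15 = 1144.93
Part 2: 17174 × 9/15 = 10304.40
Part 3: 17174 × 5/15 = 5724.67
= Part 1: $1144.93, Part 2: $10304.40, Part 3: $5724.67

Part 1: $1144.93, Part 2: $10304.40, Part 3: $5724.67


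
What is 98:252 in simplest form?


GCD(98, 252) = 14
98/14 : 252/14
= 7:18

7:18


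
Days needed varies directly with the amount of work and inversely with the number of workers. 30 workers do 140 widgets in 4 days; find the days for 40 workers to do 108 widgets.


Days ∝ work / workers, so d₂ = d₁ × (m₁/m₂) × (w₂/w₁)
Workers factor (inverse): 30/40 = 0.7500
Work factor (direct): 108/140 ≈ 0.7714
d₂ = 4 × 30/40 × 108/140 = (4 × 30 × 108) / (40 × 140) = 12960/5600
≈ 2.31 days

2.31 days


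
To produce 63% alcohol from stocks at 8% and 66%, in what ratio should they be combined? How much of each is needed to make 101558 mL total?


Let x parts of 8% mix with y parts of 66%.
8x + 66y = 63(x + y)
8x + 66y = 63x + 63y
x(8 - 63) = y(63 - 66)
x/y = (66 - 63)/(63 - 8) = 3/55
Simplify: 3:55
Total parts = 58; one part = 101558/58 = 1751.00 mL
8% solution: 3×1751.00 = 5253.00 mL
66% solution: 55×1751.00 = 96305.00 mL
= ratio 3:55; 5253.00 mL and 96305.00 mL

ratio 3:55; 5253.00 mL and 96305.00 mL


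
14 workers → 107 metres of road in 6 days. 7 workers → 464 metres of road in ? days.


Days ∝ work / workers, so d₂ = d₁ × (m₁/m₂) × (w₂/w₁)
Workers factor (inverse): 14/7 = 2.0000
Work factor (direct): 464/107 ≈ 4.3364
d₂ = 6 × 14/7 × 464/107 = (6 × 14 × 464) / (7 × 107) = 38976/749
≈ 52.04 days

52.04 days


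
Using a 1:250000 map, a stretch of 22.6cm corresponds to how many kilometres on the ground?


Real distance = map distance × scale
= 22.6cm × 250000
= 5650000 cm = 56500.0 m
= 56.500 km

56.500 km


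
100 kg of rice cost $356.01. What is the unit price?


Unit rate = total / quantity
= 356.01 / 100
= $3.56 per unit

$3.56 per unit


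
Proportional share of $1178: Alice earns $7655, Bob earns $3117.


Total income = 7655 + 3117 = $10772
Alice: $1178 × 7655/10772 = $837.13
Bob: $1178 × 3117/10772 = $340.87
= Alice: $837.13, Bob: $340.87

Alice: $837.13, Bob: $340.87


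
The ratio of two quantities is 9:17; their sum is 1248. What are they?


Let A = 9k, B = 17k.
9k + 17k = 1248
26k = 1248 → k = 1248/26 = 48
A = 9×48 = 432, B = 17×48 = 816
= A = 432, B = 816

A = 432, B = 816


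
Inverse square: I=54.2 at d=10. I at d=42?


I₁d₁² = I₂d₂²
I₂ = I₁ × (d₁/d₂)²
= 54.2 × (10/42)²
= 54.2 × 100/1764
= 5420/1764
≈ 3.0726

3.0726


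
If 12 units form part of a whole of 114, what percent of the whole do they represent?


Percentage = (part / whole) × 100
= (12 / 114) × 100
≈ 10.53%

10.53%


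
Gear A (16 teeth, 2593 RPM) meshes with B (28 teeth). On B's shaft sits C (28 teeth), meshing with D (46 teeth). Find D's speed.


Stage 1: RPM_B = RPM_A × t_A/t_B = 2593 × 16/28 = 41488/28 ≈ 1481.71
B and C share a shaft → RPM_C = RPM_B
Stage 2: RPM_D = RPM_C × t_C/t_D = RPM_A × (t_A×t_C)/(t_B×t_D)
Overall ratio = (16×28)/(28×46) = 448/1288
RPM_D = 2593 × 448/1288 = 1161664/1288
≈ 901.91 RPM

901.91 RPM


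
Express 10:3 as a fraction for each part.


Total parts = 10 + 3 = 13
First part: 10/13 = 10/13
Second part: 3/13 = 3/13
= 10/13 and 3/13

10/13 and 3/13


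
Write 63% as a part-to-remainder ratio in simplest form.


63% means 63 parts out of 100; remainder = 37
Part : remainder = 63:37
GCD = 1
= 63:37

63:37


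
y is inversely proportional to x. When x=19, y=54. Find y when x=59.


Inverse proportion: x × y = constant
k = 19 × 54 = 1026
y₂ = k / 59 = 1026 / 59
= 17.39

17.39


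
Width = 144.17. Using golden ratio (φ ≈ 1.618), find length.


φ = (1 + √5) / 2 ≈ 1.618
Length = width × φ = 144.17 × 1.618 = 233.26706
≈ 233.27

233.27


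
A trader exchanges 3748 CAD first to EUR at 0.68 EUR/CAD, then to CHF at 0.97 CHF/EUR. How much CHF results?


Step 1: 3748 CAD × 0.68 = 2548.64 EUR
Step 2: 2548.64 EUR × 0.97 = 2472.18 CHF
Implied rate CAD→CHF = 0.68 × 0.97 = 0.6596
= 2472.18 CHF

2472.18 CHF


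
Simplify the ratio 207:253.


GCD(207, 253) = 23
207/23 : 253/23
= 9:11

9:11


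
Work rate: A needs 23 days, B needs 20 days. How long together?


Rate of A = 1/23 per day
Rate of B = 1/20 per day
Combined rate = 1/23 + 1/20 = 43/460 ≈ 0.0935 per day
Days = 1 / combined rate = 460/43
≈ 10.70 days

10.70 days


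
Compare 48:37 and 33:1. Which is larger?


48/37 = 1.2973
33/1 = 33.0000
1.2973 < 33.0000, so 48:37 is less
= 33:1

33:1


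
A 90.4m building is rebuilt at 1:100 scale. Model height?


Model size = real / scale
= 90.4 / 100
= 0.9040 m

0.9040 m


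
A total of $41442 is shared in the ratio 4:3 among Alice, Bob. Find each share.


Total parts = 4 + 3 = 7
Alice: 41442 × 4/7 = 23681.14
Bob: 41442 × 3/7 = 17760.86
= Alice: $23681.14, Bob: $17760.86

Alice: $23681.14, Bob: $17760.86


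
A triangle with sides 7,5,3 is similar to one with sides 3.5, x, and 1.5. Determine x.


Scale factor = 3.5/7 = 0.5
Missing side = 5 × 0.5
= 2.5

2.5


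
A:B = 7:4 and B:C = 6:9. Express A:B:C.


Match B: multiply A:B by 6 → 42:24
Multiply B:C by 4 → 24:36
Combined: 42:24:36
GCD = 6
= 7:4:6

7:4:6


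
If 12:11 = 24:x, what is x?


Cross multiply: 12 × x = 11 × 24
12x = 264
x = 264 / 12
= 22.00

22.00


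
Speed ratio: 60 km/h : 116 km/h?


Ratio = 60:116
GCD = 4
Simplified = 15:29
Time ratio (same distance) = 29:15
Speed ratio = 15:29

15:29


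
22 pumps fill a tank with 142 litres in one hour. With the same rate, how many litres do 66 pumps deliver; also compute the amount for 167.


Direct proportion: y/x = constant
k = 142/22 ≈ 6.4545
y at x=66: k × 66 = 142 × 66 / 22 = 9372/22 = 426.00
y at x=167: k × 167 = 142 × 167 / 22 = 23714/22 ≈ 1077.91
= 426.00 and 1077.91

426.00 and 1077.91


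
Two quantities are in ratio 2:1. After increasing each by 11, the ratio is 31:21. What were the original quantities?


Let A = 2k, B = 1k.
(2k + 11) / (1k + 11) = 31/21
Cross-multiply: 21(2k + 11) = 31(1k + 11)
42k + 231 = 31k + 341
42k - 31k = 341 - 231
11k = 110
k = 110/11 = 10
A = 2×10 = 20, B = 1×10 = 10
= A = 20, B = 10

A = 20, B = 10


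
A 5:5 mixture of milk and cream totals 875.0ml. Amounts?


Total parts = 5 + 5 = 10
milk: 875.0 × 5/10 = 437.5ml
cream: 875.0 × 5/10 = 437.5ml
= 437.5ml and 437.5ml

437.5ml and 437.5ml


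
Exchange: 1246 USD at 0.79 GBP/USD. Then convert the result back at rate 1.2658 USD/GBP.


Amount × rate = 1246 × 0.79 = 984.34 GBP
Round-trip: 984.34 × 1.2658 = 1245.98 USD
= 984.34 GBP, then 1245.98 USD

984.34 GBP, then 1245.98 USD


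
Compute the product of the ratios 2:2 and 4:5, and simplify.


Compound ratio = (2×4) : (2×5)
= 8:10
GCD = 2
= 4:5

4:5


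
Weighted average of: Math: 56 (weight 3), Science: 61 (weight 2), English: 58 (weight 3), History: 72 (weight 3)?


Numerator = 56×3 + 61×2 + 58×3 + 72×3
= 168 + 122 + 174 + 216
= 680
Total weight = 11
Weighted avg = 680/11
= 61.82

61.82


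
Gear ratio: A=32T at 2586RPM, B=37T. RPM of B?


Gear ratio = 32:37 = 32:37
RPM_B = RPM_A × (teeth_A / teeth_B)
= 2586 × (32/37)
= 2236.5 RPM

2236.5 RPM


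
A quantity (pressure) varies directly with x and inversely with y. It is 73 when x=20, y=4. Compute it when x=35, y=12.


z = k·x/y
Solve for k using the known point: k = z·y/x = 73×4/20 = 292/20 = 14.6000
Now evaluate at x=35, y=12:
z = k × 35 / 12 = (292 × 35) / (20 × 12) = 10220/240
≈ 42.5833

42.5833


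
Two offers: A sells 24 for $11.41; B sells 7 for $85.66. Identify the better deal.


Deal A: $11.41/24 = $0.4754/unit
Deal B: $85.66/7 = $12.2371/unit
A is cheaper per unit
= Deal A

Deal A


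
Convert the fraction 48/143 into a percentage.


Percentage = (part / whole) × 100
= (48 / 143) × 100
≈ 33.57%

33.57%


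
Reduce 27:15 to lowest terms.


GCD(27, 15) = 3
27/3 : 15/3
= 9:5

9:5


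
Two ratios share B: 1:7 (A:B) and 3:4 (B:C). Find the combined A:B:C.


Match B: multiply A:B by 3 → 3:21
Multiply B:C by 7 → 21:28
Combined: 3:21:28
GCD = 1
= 3:21:28

3:21:28


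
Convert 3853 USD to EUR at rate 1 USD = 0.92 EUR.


Amount × rate = 3853 × 0.92
= 3544.76 EUR

3544.76 EUR


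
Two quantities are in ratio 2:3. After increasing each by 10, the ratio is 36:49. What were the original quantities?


Let A = 2k, B = 3k.
(2k + 10) / (3k + 10) = 36/49
Cross-multiply: 49(2k + 10) = 36(3k + 10)
98k + 490 = 108k + 360
98k - 108k = 360 - 490
-10k = -130
k = -130/-10 = 13
A = 2×13 = 26, B = 3×13 = 39
= A = 26, B = 39

A = 26, B = 39


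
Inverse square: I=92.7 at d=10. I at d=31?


I₁d₁² = I₂d₂²
I₂ = I₁ × (d₁/d₂)²
= 92.7 × (10/31)²
= 92.7 × 100/961
= 9270/961
≈ 9.6462

9.6462


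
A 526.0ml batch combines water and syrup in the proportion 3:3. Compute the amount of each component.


Total parts = 3 + 3 = 6
water: 526.0 × 3/6 = 263.0ml
syrup: 526.0 × 3/6 = 263.0ml
= 263.0ml and 263.0ml

263.0ml and 263.0ml


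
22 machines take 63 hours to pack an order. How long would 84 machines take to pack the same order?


Inverse proportion: x × y = constant
k = 22 × 63 = 1386
y₂ = k / 84 = 1386 / 84
= 16.50

16.50
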